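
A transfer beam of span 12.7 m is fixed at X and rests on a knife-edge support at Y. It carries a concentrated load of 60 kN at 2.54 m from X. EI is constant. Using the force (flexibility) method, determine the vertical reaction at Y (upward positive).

R_Y = 3.36 kN

Take the reaction at Y as the redundant and release it; the primary structure is a cantilever fixed at X.
Downward deflection at the released point Y due to the loads:
  point load 60 at a = 2.54: Pa²(3L − a)/(6EI) = 2294/EI
Tip deflection under a unit load at Y: L³/(3EI) = 682.8/EI.
The prop prevents deflection at Y: R_Y = δ_0/δ_{YY} = 2294/682.8 = 3.36 kN.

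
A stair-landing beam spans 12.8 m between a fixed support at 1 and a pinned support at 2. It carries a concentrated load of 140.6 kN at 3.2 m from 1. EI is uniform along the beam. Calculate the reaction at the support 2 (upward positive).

Take the reaction at 2 as the redundant and release it; the primary structure is a cantilever fixed at 1.
Free-end deflection of the primary structure under the applied loading (downward +):
  point load 140.6 at a = 3.2: Pa²(3L − a)/(6EI) = 8446/EI
Flexibility coefficient — unit upward force at 2: δ_{22} = L³/(3EI) = 699.1/EI.
Compatibility at 2: δ_0 − R_2·δ_{22} = 0, so R_2 = 8446/699.1 = 12.08 kN.

R_2 = 12.08 kN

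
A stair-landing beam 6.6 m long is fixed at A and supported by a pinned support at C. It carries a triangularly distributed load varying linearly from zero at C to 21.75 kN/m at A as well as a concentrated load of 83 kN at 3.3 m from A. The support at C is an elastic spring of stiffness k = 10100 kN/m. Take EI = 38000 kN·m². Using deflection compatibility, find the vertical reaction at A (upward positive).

Take the reaction at C as the redundant and release it; the primary structure is a cantilever fixed at A.
Deflection at C on the released cantilever, summing each load's contribution:
  triangular load, peak 21.75 at the fixed end: w₀L⁴/(30EI) = 1376/EI
  point load 83 at a = 3.3: Pa²(3L − a)/(6EI) = 2486/EI
  δ_0 = 3861/EI
Flexibility coefficient — unit upward force at C: δ_{CC} = L³/(3EI) = 95.83/EI.
With EI = 38000 kN·m²: δ_0 = 0.10161 m and δ_{CC} = 0.002522 m/kN.
Compatibility — the spring shortens by R_C/k under the reaction it provides: δ_0 − R_C·δ_{CC} = R_C/k. With 1/k = 0.000099 m/kN, R_C = δ_0 / (δ_{CC} + 1/k) = 0.10161 / (0.002522 + 0.000099) = 38.77 kN.
Vertical equilibrium: R_A = ΣP − R_C = 154.8 − 38.77 = 116 kN.

R_A = 116 kN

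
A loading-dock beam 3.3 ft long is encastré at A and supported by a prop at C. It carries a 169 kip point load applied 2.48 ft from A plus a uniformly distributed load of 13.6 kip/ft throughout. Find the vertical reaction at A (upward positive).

Remove the prop at C; the released (primary) structure is a cantilever built in at A.
Free-end deflection of the primary structure under the applied loading (downward +):
  point load 169 at a = 2.48: Pa²(3L − a)/(6EI) = 1285/EI
  UDL 13.6: wL⁴/(8EI) = 201.6/EI
  δ_0 = 1487/EI
Tip deflection under a unit load at C: L³/(3EI) = 11.98/EI.
The prop prevents deflection at C: R_C = δ_0/δ_{CC} = 1487/11.98 = 124.1 kip.
Vertical equilibrium: R_A = ΣP − R_C = 213.9 − 124.1 = 89.74 kip.

R_A = 89.74 kip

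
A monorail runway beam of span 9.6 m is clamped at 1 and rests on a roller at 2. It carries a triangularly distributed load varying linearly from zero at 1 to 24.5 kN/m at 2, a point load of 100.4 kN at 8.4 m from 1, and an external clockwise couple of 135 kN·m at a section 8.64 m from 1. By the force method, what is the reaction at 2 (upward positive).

Remove the prop at 2; the released (primary) structure is a cantilever built in at 1.
Downward deflection at the released point 2 due to the loads:
  triangular load, peak 24.5 at the free end: 11w₀L⁴/(120EI) = 19075/EI
  point load 100.4 at a = 8.4: Pa²(3L − a)/(6EI) = 24086/EI
  clockwise couple 135 at a = 8.64: M₀a(2L − a)/(2EI) = 6159/EI
  δ_0 = 49320/EI
Tip deflection under a unit load at 2: L³/(3EI) = 294.9/EI.
The prop prevents deflection at 2: R_2 = δ_0/δ_{22} = 49320/294.9 = 167.2 kN.

R_2 = 167.2 kN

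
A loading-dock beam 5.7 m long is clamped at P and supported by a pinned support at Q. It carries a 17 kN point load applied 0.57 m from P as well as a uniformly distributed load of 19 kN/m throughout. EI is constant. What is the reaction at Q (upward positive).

Choose R_Q as the redundant. The primary structure is the cantilever fixed at P.
Deflection at Q on the released cantilever, summing each load's contribution:
  point load 17 at a = 0.57: Pa²(3L − a)/(6EI) = 15.22/EI
  UDL 19: wL⁴/(8EI) = 2507/EI
  δ_0 = 2522/EI
Flexibility coefficient — unit upward force at Q: δ_{QQ} = L³/(3EI) = 61.73/EI.
Compatibility at Q: δ_0 − R_Q·δ_{QQ} = 0, so R_Q = 2522/61.73 = 40.86 kN.

R_Q = 40.86 kN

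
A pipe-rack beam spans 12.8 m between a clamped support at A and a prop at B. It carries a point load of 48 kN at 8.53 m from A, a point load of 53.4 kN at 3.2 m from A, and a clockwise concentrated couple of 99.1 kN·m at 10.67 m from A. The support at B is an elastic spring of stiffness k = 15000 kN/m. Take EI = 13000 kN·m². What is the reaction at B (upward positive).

Choose R_B as the redundant. The primary structure is the cantilever fixed at A.
Primary-structure tip deflection at B by superposition:
  point load 48 at a = 8.53: Pa²(3L − a)/(6EI) = 17387/EI
  point load 53.4 at a = 3.2: Pa²(3L − a)/(6EI) = 3208/EI
  clockwise couple 99.1 at a = 10.67: M₀a(2L − a)/(2EI) = 7893/EI
  δ_0 = 28488/EI
Flexibility coefficient — unit upward force at B: δ_{BB} = L³/(3EI) = 699.1/EI.
With EI = 13000 kN·m²: δ_0 = 2.1914 m and δ_{BB} = 0.053773 m/kN.
Compatibility — the spring shortens by R_B/k under the reaction it provides: δ_0 − R_B·δ_{BB} = R_B/k. With 1/k = 0.000067 m/kN, R_B = δ_0 / (δ_{BB} + 1/k) = 2.1914 / (0.053773 + 0.000067) = 40.7 kN.

R_B = 40.7 kN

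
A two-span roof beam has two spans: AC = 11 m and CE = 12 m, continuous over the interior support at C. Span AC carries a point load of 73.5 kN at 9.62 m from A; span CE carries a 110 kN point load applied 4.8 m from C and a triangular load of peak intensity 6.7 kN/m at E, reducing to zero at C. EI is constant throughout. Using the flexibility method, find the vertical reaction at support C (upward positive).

R_C = 178.8 kN

Insert a hinge at C; M_C is the redundant, and each span becomes simply supported.
Rotations at C on the released spans (each span's end-slope, ×1/EI):
  span AC: point load 73.5 at a = 9.62: Pab(L + a)/(6LEI) = 304.9/EI
  span CE: point load 110 at a = 4.8: Pab(L + b)/(6LEI) = 1014/EI
  span CE: triangular load, peak 6.7: 7w₀L³/(360EI) = 225.1/EI
  relative rotation θ_0 = (304.9 + 1239)/EI = 1544/EI
A unit hogging moment at C produces rotation L₁/(3EI) + L₂/(3EI) = 7.667/EI.
Slope continuity at C: θ_0 = M_C·7.667/EI, so M_C = 1544/7.667 = 201.4 kN·m (hogging).
Span AC, ΣM about A with M_C applied at C: R_C^{AC}·11 = 707.1 + 201.4, so R_C^{AC} = 82.58 kN and R_A = 73.5 − 82.58 = -9.084 kN.
Span CE, ΣM about E: R_C^{CE}·12 = 952.8 + 201.4, so R_C^{CE} = 96.18 kN and R_E = 150.2 − 96.18 = 54.02 kN.
R_C = 82.58 + 96.18 = 178.8 kN.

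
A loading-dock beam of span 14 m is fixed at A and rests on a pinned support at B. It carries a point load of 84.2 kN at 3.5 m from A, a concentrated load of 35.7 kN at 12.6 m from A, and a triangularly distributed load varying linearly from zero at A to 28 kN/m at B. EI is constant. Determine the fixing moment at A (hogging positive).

Remove the prop at B; the released (primary) structure is a cantilever built in at A.
Free-end deflection of the primary structure under the applied loading (downward +):
  point load 84.2 at a = 3.5: Pa²(3L − a)/(6EI) = 6618/EI
  point load 35.7 at a = 12.6: Pa²(3L − a)/(6EI) = 27772/EI
  triangular load, peak 28 at the free end: 11w₀L⁴/(120EI) = 98601/EI
  δ_0 = 132991/EI
Flexibility coefficient — unit upward force at B: δ_{BB} = L³/(3EI) = 914.7/EI.
Compatibility at B: δ_0 − R_B·δ_{BB} = 0, so R_B = 132991/914.7 = 145.4 kN.
Moment equilibrium about A: M_A = Σ(load moments about A) − R_B·L = 2574 − 145.4×14 = 538.3 kN·m.

M_A = 538.3 kN·m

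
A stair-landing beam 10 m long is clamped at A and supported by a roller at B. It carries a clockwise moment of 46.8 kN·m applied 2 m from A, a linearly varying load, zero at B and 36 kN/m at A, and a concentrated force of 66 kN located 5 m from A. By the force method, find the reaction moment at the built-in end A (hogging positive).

Release the roller at B. Primary structure: cantilever fixed at A.
Free-end deflection of the primary structure under the applied loading (downward +):
  clockwise couple 46.8 at a = 2: M₀a(2L − a)/(2EI) = 842.4/EI
  triangular load, peak 36 at the fixed end: w₀L⁴/(30EI) = 12000/EI
  point load 66 at a = 5: Pa²(3L − a)/(6EI) = 6875/EI
  δ_0 = 19717/EI
Tip deflection under a unit load at B: L³/(3EI) = 333.3/EI.
Compatibility at B: δ_0 − R_B·δ_{BB} = 0, so R_B = 19717/333.3 = 59.15 kN.
Moment equilibrium about A: M_A = Σ(load moments about A) − R_B·L = 976.8 − 59.15×10 = 385.3 kN·m.

M_A = 385.3 kN·m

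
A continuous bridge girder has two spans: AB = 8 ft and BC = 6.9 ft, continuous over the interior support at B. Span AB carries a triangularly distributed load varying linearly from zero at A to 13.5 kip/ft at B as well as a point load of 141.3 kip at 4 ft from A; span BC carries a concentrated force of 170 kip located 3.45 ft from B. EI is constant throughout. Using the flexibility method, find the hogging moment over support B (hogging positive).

Take M_B as the redundant. Released structure: two simple spans AB and BC with a hinge at B.
Discontinuity in slope at B on the released structure — sum the simple-span end rotations:
  span AB: triangular load, peak 13.5: w₀L³/(45EI) = 153.6/EI
  span AB: point load 141.3 at a = 4: Pab(L + a)/(6LEI) = 565.2/EI
  span BC: point load 170 at a = 3.45: Pab(L + b)/(6LEI) = 505.9/EI
  relative rotation θ_0 = (718.8 + 505.9)/EI = 1225/EI
A unit hogging moment at B produces rotation L₁/(3EI) + L₂/(3EI) = 4.967/EI.
Compatibility: M_B·(L₁+L₂)/(3EI) = θ_0, giving M_B = 246.6 kip·ft (hogging).

M_B = 246.6 kip·ft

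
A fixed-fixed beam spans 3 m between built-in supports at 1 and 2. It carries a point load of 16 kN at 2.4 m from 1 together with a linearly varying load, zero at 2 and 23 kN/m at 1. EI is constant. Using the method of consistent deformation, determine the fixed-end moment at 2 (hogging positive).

Release both end moments; the primary structure is a simply-supported span 12 with redundants M_1 and M_2.
On the primary (simply-supported) span, the end slopes from the loading are:
  at 1: point load 16 at a = 2.4: Pab(L + b)/(6LEI) = 4.608/EI
  at 2: point load 16 at a = 2.4: Pab(L + a)/(6LEI) = 6.912/EI
  at 1: triangular load, peak 23: w₀L³/(45EI) = 13.8/EI
  at 2: triangular load, peak 23: 7w₀L³/(360EI) = 12.07/EI
  θ_10 = 18.41/EI,  θ_20 = 18.99/EI
Flexibility coefficients: a unit moment at one end gives L/(3EI) there and L/(6EI) at the far end, so f₁₁ = f₂₂ = 1/EI and f₁₂ = f₂₁ = 0.5/EI.
Compatibility — zero rotation at each built-in end:
  1 M_1 + 0.5 M_2 = 18.41
  0.5 M_1 + 1 M_2 = 18.99
Solving the pair gives M_1 = 11.89 kN·m and M_2 = 13.04 kN·m (hogging).

M_2 = 13.04 kN·m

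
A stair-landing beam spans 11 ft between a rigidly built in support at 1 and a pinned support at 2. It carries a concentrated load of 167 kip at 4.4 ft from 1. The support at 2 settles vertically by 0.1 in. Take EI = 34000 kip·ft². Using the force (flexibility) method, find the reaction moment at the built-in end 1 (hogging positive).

M_1 = 359.7 kip·ft

Remove the prop at 2; the released (primary) structure is a cantilever built in at 1.
Deflection at 2 on the released cantilever, summing each load's contribution:
  point load 167 at a = 4.4: Pa²(3L − a)/(6EI) = 15411/EI
Flexibility coefficient — unit upward force at 2: δ_{22} = L³/(3EI) = 443.7/EI.
With EI = 34000 kip·ft²: δ_0 = 0.45327 ft and δ_{22} = 0.013049 ft/kip.
Compatibility — the beam at 2 must follow the support down by 0.008333 ft: δ_0 − R_2·δ_{22} = 0.008333, so R_2 = (0.45327 − 0.008333)/0.013049 = 34.1 kip.
Moment equilibrium about 1: M_1 = Σ(load moments about 1) − R_2·L = 734.8 − 34.1×11 = 359.7 kip·ft.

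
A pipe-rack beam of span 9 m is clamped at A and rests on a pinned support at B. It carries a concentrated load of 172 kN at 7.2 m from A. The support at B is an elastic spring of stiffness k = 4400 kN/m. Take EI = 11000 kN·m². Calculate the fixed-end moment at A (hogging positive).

M_A = 159.7 kN·m

Take the reaction at B as the redundant and release it; the primary structure is a cantilever fixed at A.
Free-end deflection of the primary structure under the applied loading (downward +):
  point load 172 at a = 7.2: Pa²(3L − a)/(6EI) = 29424/EI
Flexibility coefficient — unit upward force at B: δ_{BB} = L³/(3EI) = 243/EI.
With EI = 11000 kN·m²: δ_0 = 2.6749 m and δ_{BB} = 0.022091 m/kN.
Compatibility — the spring shortens by R_B/k under the reaction it provides: δ_0 − R_B·δ_{BB} = R_B/k. With 1/k = 0.000227 m/kN, R_B = δ_0 / (δ_{BB} + 1/k) = 2.6749 / (0.022091 + 0.000227) = 119.9 kN.
Moment equilibrium about A: M_A = Σ(load moments about A) − R_B·L = 1238 − 119.9×9 = 159.7 kN·m.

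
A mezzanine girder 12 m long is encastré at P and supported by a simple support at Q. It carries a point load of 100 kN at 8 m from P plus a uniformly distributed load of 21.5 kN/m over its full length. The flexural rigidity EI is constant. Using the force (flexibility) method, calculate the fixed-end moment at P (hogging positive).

M_P = 564.8 kN·m

Remove the prop at Q; the released (primary) structure is a cantilever built in at P.
Deflection at Q on the released cantilever, summing each load's contribution:
  point load 100 at a = 8: Pa²(3L − a)/(6EI) = 29867/EI
  UDL 21.5: wL⁴/(8EI) = 55728/EI
  δ_0 = 85595/EI
Tip deflection under a unit load at Q: L³/(3EI) = 576/EI.
The prop prevents deflection at Q: R_Q = δ_0/δ_{QQ} = 85595/576 = 148.6 kN.
Moment equilibrium about P: M_P = Σ(load moments about P) − R_Q·L = 2348 − 148.6×12 = 564.8 kN·m.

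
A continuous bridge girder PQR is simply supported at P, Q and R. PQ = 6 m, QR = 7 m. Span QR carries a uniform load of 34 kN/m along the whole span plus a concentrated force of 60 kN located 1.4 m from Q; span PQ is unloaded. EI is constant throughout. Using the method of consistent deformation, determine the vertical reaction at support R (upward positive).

R_R = 110.3 kN

Insert a hinge at Q; M_Q is the redundant, and each span becomes simply supported.
Discontinuity in slope at Q on the released structure — sum the simple-span end rotations:
  span QR: UDL 34: wL³/(24EI) = 485.9/EI
  span QR: point load 60 at a = 1.4: Pab(L + b)/(6LEI) = 141.1/EI
  relative rotation θ_0 = (0 + 627)/EI = 627/EI
A unit hogging moment at Q produces rotation L₁/(3EI) + L₂/(3EI) = 4.333/EI.
Slope continuity at Q: θ_0 = M_Q·4.333/EI, so M_Q = 627/4.333 = 144.7 kN·m (hogging).
Span QR, ΣM about R: R_Q^{QR}·7 = 1169 + 144.7, so R_Q^{QR} = 187.7 kN and R_R = 298 − 187.7 = 110.3 kN.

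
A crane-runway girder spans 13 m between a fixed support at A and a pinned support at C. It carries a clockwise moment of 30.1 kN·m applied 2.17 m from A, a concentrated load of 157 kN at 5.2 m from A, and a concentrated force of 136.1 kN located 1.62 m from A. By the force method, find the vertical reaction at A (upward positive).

Choose R_C as the redundant. The primary structure is the cantilever fixed at A.
Downward deflection at the released point C due to the loads:
  clockwise couple 30.1 at a = 2.17: M₀a(2L − a)/(2EI) = 778.3/EI
  point load 157 at a = 5.2: Pa²(3L − a)/(6EI) = 23915/EI
  point load 136.1 at a = 1.62: Pa²(3L − a)/(6EI) = 2225/EI
  δ_0 = 26919/EI
Flexibility coefficient — unit upward force at C: δ_{CC} = L³/(3EI) = 732.3/EI.
The prop prevents deflection at C: R_C = δ_0/δ_{CC} = 26919/732.3 = 36.76 kN.
Vertical equilibrium: R_A = ΣP − R_C = 293.1 − 36.76 = 256.3 kN.

R_A = 256.3 kN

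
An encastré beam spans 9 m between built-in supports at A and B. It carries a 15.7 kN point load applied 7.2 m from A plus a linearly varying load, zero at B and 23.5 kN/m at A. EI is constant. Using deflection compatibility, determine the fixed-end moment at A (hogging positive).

M_A = 99.7 kN·m

Take the two fixed-end moments M_A, M_B as redundants; the released structure is the simple span AB.
Simple-span end rotations at A and B under the given loads:
  at A: point load 15.7 at a = 7.2: Pab(L + b)/(6LEI) = 40.69/EI
  at B: point load 15.7 at a = 7.2: Pab(L + a)/(6LEI) = 61.04/EI
  at A: triangular load, peak 23.5: w₀L³/(45EI) = 380.7/EI
  at B: triangular load, peak 23.5: 7w₀L³/(360EI) = 333.1/EI
  θ_A0 = 421.4/EI,  θ_B0 = 394.2/EI
Flexibility coefficients: a unit moment at one end gives L/(3EI) there and L/(6EI) at the far end, so f₁₁ = f₂₂ = 3/EI and f₁₂ = f₂₁ = 1.5/EI.
Compatibility — zero rotation at each built-in end:
  3 M_A + 1.5 M_B = 421.4
  1.5 M_A + 3 M_B = 394.2
Solving the pair gives M_A = 99.7 kN·m and M_B = 81.54 kN·m (hogging).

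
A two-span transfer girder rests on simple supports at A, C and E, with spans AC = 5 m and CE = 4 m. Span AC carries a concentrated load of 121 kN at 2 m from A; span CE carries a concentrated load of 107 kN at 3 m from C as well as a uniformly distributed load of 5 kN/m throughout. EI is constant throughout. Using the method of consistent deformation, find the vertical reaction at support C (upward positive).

Take M_C as the redundant. Released structure: two simple spans AC and CE with a hinge at C.
End slopes at the hinge C, treating each span as simply supported:
  span AC: point load 121 at a = 2: Pab(L + a)/(6LEI) = 169.4/EI
  span CE: point load 107 at a = 3: Pab(L + b)/(6LEI) = 66.88/EI
  span CE: UDL 5: wL³/(24EI) = 13.33/EI
  relative rotation θ_0 = (169.4 + 80.21)/EI = 249.6/EI
A unit hogging moment at C produces rotation L₁/(3EI) + L₂/(3EI) = 3/EI.
Compatibility: M_C·(L₁+L₂)/(3EI) = θ_0, giving M_C = 83.2 kN·m (hogging).
Span AC, ΣM about A with M_C applied at C: R_C^{AC}·5 = 242 + 83.2, so R_C^{AC} = 65.04 kN and R_A = 121 − 65.04 = 55.96 kN.
Span CE, ΣM about E: R_C^{CE}·4 = 147 + 83.2, so R_C^{CE} = 57.55 kN and R_E = 127 − 57.55 = 69.45 kN.
R_C = 65.04 + 57.55 = 122.6 kN.

R_C = 122.6 kN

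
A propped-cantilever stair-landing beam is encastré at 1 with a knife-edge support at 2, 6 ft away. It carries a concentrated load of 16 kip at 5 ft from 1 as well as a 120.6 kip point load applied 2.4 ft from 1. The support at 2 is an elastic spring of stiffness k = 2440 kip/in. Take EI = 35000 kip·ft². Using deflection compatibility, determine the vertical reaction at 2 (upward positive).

Remove the prop at 2; the released (primary) structure is a cantilever built in at 1.
Downward deflection at the released point 2 due to the loads:
  point load 16 at a = 5: Pa²(3L − a)/(6EI) = 866.7/EI
  point load 120.6 at a = 2.4: Pa²(3L − a)/(6EI) = 1806/EI
  δ_0 = 2673/EI
Tip deflection under a unit load at 2: L³/(3EI) = 72/EI.
With EI = 35000 kip·ft²: δ_0 = 0.076365 ft and δ_{22} = 0.002057 ft/kip.
Compatibility — the spring shortens by R_2/k under the reaction it provides: δ_0 − R_2·δ_{22} = R_2/k. With 1/k = 1/(2440×12) ft/kip = 0.000034 ft/kip, R_2 = δ_0 / (δ_{22} + 1/k) = 0.076365 / (0.002057 + 0.000034) = 36.52 kip.

R_2 = 36.52 kip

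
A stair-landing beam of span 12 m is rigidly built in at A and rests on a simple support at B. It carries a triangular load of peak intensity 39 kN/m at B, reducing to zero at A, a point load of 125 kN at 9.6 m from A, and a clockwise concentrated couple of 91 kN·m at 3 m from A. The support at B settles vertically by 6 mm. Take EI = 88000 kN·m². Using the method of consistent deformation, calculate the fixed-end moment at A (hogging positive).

M_A = 513.9 kN·m

Remove the prop at B; the released (primary) structure is a cantilever built in at A.
Downward deflection at the released point B due to the loads:
  triangular load, peak 39 at the free end: 11w₀L⁴/(120EI) = 74131/EI
  point load 125 at a = 9.6: Pa²(3L − a)/(6EI) = 50688/EI
  clockwise couple 91 at a = 3: M₀a(2L − a)/(2EI) = 2866/EI
  δ_0 = 127686/EI
Flexibility coefficient — unit upward force at B: δ_{BB} = L³/(3EI) = 576/EI.
With EI = 88000 kN·m²: δ_0 = 1.451 m and δ_{BB} = 0.006545 m/kN.
Compatibility — the beam at B must follow the support down by 0.006 m: δ_0 − R_B·δ_{BB} = 0.006, so R_B = (1.451 − 0.006)/0.006545 = 220.8 kN.
Moment equilibrium about A: M_A = Σ(load moments about A) − R_B·L = 3163 − 220.8×12 = 513.9 kN·m.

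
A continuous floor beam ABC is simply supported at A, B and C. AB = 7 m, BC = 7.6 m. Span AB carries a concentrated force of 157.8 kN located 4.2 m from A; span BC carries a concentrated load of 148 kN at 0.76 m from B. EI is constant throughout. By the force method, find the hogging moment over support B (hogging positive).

Release continuity at B by inserting a hinge; the redundant is the internal moment M_B. The primary structure is two simply-supported spans AB and BC.
Rotations at B on the released spans (each span's end-slope, ×1/EI):
  span AB: point load 157.8 at a = 4.2: Pab(L + a)/(6LEI) = 494.9/EI
  span BC: point load 148 at a = 0.76: Pab(L + b)/(6LEI) = 243.6/EI
  relative rotation θ_0 = (494.9 + 243.6)/EI = 738.5/EI
A unit hogging moment at B produces rotation L₁/(3EI) + L₂/(3EI) = 4.867/EI.
Compatibility: M_B·(L₁+L₂)/(3EI) = θ_0, giving M_B = 151.7 kN·m (hogging).

M_B = 151.7 kN·m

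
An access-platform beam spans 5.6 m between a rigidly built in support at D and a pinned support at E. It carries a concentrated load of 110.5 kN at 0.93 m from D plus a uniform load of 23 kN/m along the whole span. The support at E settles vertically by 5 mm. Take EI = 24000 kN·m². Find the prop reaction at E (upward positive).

Remove the prop at E; the released (primary) structure is a cantilever built in at D.
Downward deflection at the released point E due to the loads:
  point load 110.5 at a = 0.93: Pa²(3L − a)/(6EI) = 252.8/EI
  UDL 23: wL⁴/(8EI) = 2827/EI
  δ_0 = 3080/EI
Tip deflection under a unit load at E: L³/(3EI) = 58.54/EI.
With EI = 24000 kN·m²: δ_0 = 0.12834 m and δ_{EE} = 0.002439 m/kN.
Compatibility — the beam at E must follow the support down by 0.005 m: δ_0 − R_E·δ_{EE} = 0.005, so R_E = (0.12834 − 0.005)/0.002439 = 50.57 kN.

R_E = 50.57 kN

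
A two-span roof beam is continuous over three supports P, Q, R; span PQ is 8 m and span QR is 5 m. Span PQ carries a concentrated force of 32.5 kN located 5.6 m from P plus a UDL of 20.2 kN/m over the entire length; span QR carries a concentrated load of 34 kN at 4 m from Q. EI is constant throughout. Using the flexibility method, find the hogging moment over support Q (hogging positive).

Release continuity at Q by inserting a hinge; the redundant is the internal moment M_Q. The primary structure is two simply-supported spans PQ and QR.
End slopes at the hinge Q, treating each span as simply supported:
  span PQ: point load 32.5 at a = 5.6: Pab(L + a)/(6LEI) = 123.8/EI
  span PQ: UDL 20.2: wL³/(24EI) = 430.9/EI
  span QR: point load 34 at a = 4: Pab(L + b)/(6LEI) = 27.2/EI
  relative rotation θ_0 = (554.7 + 27.2)/EI = 581.9/EI
A unit hogging moment at Q produces rotation L₁/(3EI) + L₂/(3EI) = 4.333/EI.
Slope continuity at Q: θ_0 = M_Q·4.333/EI, so M_Q = 581.9/4.333 = 134.3 kN·m (hogging).

M_Q = 134.3 kN·m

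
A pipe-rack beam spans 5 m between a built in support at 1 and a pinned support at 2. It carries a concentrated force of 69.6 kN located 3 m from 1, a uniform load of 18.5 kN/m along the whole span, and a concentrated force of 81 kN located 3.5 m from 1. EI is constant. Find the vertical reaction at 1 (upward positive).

Take the reaction at 2 as the redundant and release it; the primary structure is a cantilever fixed at 1.
Downward deflection at the released point 2 due to the loads:
  point load 69.6 at a = 3: Pa²(3L − a)/(6EI) = 1253/EI
  UDL 18.5: wL⁴/(8EI) = 1445/EI
  point load 81 at a = 3.5: Pa²(3L − a)/(6EI) = 1902/EI
  δ_0 = 4600/EI
Flexibility coefficient — unit upward force at 2: δ_{22} = L³/(3EI) = 41.67/EI.
Compatibility at 2: δ_0 − R_2·δ_{22} = 0, so R_2 = 4600/41.67 = 110.4 kN.
Vertical equilibrium: R_1 = ΣP − R_2 = 243.1 − 110.4 = 132.7 kN.

R_1 = 132.7 kN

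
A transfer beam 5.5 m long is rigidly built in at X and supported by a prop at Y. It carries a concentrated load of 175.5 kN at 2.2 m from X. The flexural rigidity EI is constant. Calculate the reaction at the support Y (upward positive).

R_Y = 36.5 kN

Release the roller at Y. Primary structure: cantilever fixed at X.
Primary-structure tip deflection at Y by superposition:
  point load 175.5 at a = 2.2: Pa²(3L − a)/(6EI) = 2024/EI
Tip deflection under a unit load at Y: L³/(3EI) = 55.46/EI.
Compatibility at Y: δ_0 − R_Y·δ_{YY} = 0, so R_Y = 2024/55.46 = 36.5 kN.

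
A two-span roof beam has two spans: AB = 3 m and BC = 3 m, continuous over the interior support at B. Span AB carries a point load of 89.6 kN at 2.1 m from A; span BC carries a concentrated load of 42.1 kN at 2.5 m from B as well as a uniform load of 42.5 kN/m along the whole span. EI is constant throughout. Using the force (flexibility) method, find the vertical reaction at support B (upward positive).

R_B = 168.8 kN

Release continuity at B by inserting a hinge; the redundant is the internal moment M_B. The primary structure is two simply-supported spans AB and BC.
Rotations at B on the released spans (each span's end-slope, ×1/EI):
  span AB: point load 89.6 at a = 2.1: Pab(L + a)/(6LEI) = 47.98/EI
  span BC: point load 42.1 at a = 2.5: Pab(L + b)/(6LEI) = 10.23/EI
  span BC: UDL 42.5: wL³/(24EI) = 47.81/EI
  relative rotation θ_0 = (47.98 + 58.05)/EI = 106/EI
A unit hogging moment at B produces rotation L₁/(3EI) + L₂/(3EI) = 2/EI.
Compatibility: M_B·(L₁+L₂)/(3EI) = θ_0, giving M_B = 53.01 kN·m (hogging).
Span AB, ΣM about A with M_B applied at B: R_B^{AB}·3 = 188.2 + 53.01, so R_B^{AB} = 80.39 kN and R_A = 89.6 − 80.39 = 9.209 kN.
Span BC, ΣM about C: R_B^{BC}·3 = 212.3 + 53.01, so R_B^{BC} = 88.44 kN and R_C = 169.6 − 88.44 = 81.16 kN.
R_B = 80.39 + 88.44 = 168.8 kN.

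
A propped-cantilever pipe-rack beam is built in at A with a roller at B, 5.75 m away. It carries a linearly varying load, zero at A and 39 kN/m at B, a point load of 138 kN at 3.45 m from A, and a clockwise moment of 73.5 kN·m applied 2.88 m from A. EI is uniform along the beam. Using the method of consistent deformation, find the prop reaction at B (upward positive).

R_B = 135.7 kN

Remove the prop at B; the released (primary) structure is a cantilever built in at A.
Deflection at B on the released cantilever, summing each load's contribution:
  triangular load, peak 39 at the free end: 11w₀L⁴/(120EI) = 3908/EI
  point load 138 at a = 3.45: Pa²(3L − a)/(6EI) = 3778/EI
  clockwise couple 73.5 at a = 2.88: M₀a(2L − a)/(2EI) = 912.3/EI
  δ_0 = 8598/EI
Tip deflection under a unit load at B: L³/(3EI) = 63.37/EI.
Compatibility at B: δ_0 − R_B·δ_{BB} = 0, so R_B = 8598/63.37 = 135.7 kN.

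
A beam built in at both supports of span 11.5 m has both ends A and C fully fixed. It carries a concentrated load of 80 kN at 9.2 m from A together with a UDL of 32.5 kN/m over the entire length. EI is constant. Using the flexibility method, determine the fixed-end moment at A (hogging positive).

Take the two fixed-end moments M_A, M_C as redundants; the released structure is the simple span AC.
End rotations of the released simple span under the applied load (×1/EI):
  at A: point load 80 at a = 9.2: Pab(L + b)/(6LEI) = 338.6/EI
  at C: point load 80 at a = 9.2: Pab(L + a)/(6LEI) = 507.8/EI
  at A: UDL 32.5: wL³/(24EI) = 2060/EI
  at C: UDL 32.5: wL³/(24EI) = 2060/EI
  θ_A0 = 2398/EI,  θ_C0 = 2567/EI
Flexibility coefficients: a unit moment at one end gives L/(3EI) there and L/(6EI) at the far end, so f₁₁ = f₂₂ = 3.833/EI and f₁₂ = f₂₁ = 1.917/EI.
Compatibility — zero rotation at each built-in end:
  3.833 M_A + 1.917 M_C = 2398
  1.917 M_A + 3.833 M_C = 2567
Solving the pair gives M_A = 387.6 kN·m and M_C = 475.9 kN·m (hogging).

M_A = 387.6 kN·m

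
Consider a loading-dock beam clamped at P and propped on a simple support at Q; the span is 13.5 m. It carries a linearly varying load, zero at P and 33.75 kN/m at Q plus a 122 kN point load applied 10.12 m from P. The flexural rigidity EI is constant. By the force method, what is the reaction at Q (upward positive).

R_Q = 202.4 kN

Release the roller at Q. Primary structure: cantilever fixed at P.
Deflection at Q on the released cantilever, summing each load's contribution:
  triangular load, peak 33.75 at the free end: 11w₀L⁴/(120EI) = 102759/EI
  point load 122 at a = 10.12: Pa²(3L − a)/(6EI) = 63264/EI
  δ_0 = 166023/EI
Tip deflection under a unit load at Q: L³/(3EI) = 820.1/EI.
The prop prevents deflection at Q: R_Q = δ_0/δ_{QQ} = 166023/820.1 = 202.4 kN.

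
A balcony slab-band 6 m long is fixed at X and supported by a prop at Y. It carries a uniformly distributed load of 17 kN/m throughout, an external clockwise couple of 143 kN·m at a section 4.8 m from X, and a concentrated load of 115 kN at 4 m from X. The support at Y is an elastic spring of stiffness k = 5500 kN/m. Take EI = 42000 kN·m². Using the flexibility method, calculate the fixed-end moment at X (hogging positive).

Take the reaction at Y as the redundant and release it; the primary structure is a cantilever fixed at X.
Free-end deflection of the primary structure under the applied loading (downward +):
  UDL 17: wL⁴/(8EI) = 2754/EI
  clockwise couple 143 at a = 4.8: M₀a(2L − a)/(2EI) = 2471/EI
  point load 115 at a = 4: Pa²(3L − a)/(6EI) = 4293/EI
  δ_0 = 9518/EI
Flexibility coefficient — unit upward force at Y: δ_{YY} = L³/(3EI) = 72/EI.
With EI = 42000 kN·m²: δ_0 = 0.22663 m and δ_{YY} = 0.001714 m/kN.
Compatibility — the spring shortens by R_Y/k under the reaction it provides: δ_0 − R_Y·δ_{YY} = R_Y/k. With 1/k = 0.000182 m/kN, R_Y = δ_0 / (δ_{YY} + 1/k) = 0.22663 / (0.001714 + 0.000182) = 119.5 kN.
Moment equilibrium about X: M_X = Σ(load moments about X) − R_Y·L = 909 − 119.5×6 = 191.9 kN·m.

M_X = 191.9 kN·m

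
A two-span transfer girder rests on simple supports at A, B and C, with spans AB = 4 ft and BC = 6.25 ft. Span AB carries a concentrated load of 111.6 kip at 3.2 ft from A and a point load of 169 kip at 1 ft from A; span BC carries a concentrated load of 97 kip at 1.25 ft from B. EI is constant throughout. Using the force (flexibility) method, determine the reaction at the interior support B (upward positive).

Take M_B as the redundant. Released structure: two simple spans AB and BC with a hinge at B.
Discontinuity in slope at B on the released structure — sum the simple-span end rotations:
  span AB: point load 111.6 at a = 3.2: Pab(L + a)/(6LEI) = 85.71/EI
  span AB: point load 169 at a = 1: Pab(L + a)/(6LEI) = 105.6/EI
  span BC: point load 97 at a = 1.25: Pab(L + b)/(6LEI) = 181.9/EI
  relative rotation θ_0 = (191.3 + 181.9)/EI = 373.2/EI
A unit hogging moment at B produces rotation L₁/(3EI) + L₂/(3EI) = 3.417/EI.
Compatibility: M_B·(L₁+L₂)/(3EI) = θ_0, giving M_B = 109.2 kip·ft (hogging).
Span AB, ΣM about A with M_B applied at B: R_B^{AB}·4 = 526.1 + 109.2, so R_B^{AB} = 158.8 kip and R_A = 280.6 − 158.8 = 121.8 kip.
Span BC, ΣM about C: R_B^{BC}·6.25 = 485 + 109.2, so R_B^{BC} = 95.08 kip and R_C = 97 − 95.08 = 1.923 kip.
R_B = 158.8 + 95.08 = 253.9 kip.

R_B = 253.9 kip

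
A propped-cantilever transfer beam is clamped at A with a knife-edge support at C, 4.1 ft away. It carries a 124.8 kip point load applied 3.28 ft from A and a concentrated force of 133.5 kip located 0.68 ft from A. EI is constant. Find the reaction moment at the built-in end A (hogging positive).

Release the roller at C. Primary structure: cantilever fixed at A.
Primary-structure tip deflection at C by superposition:
  point load 124.8 at a = 3.28: Pa²(3L − a)/(6EI) = 2018/EI
  point load 133.5 at a = 0.68: Pa²(3L − a)/(6EI) = 119.6/EI
  δ_0 = 2138/EI
Tip deflection under a unit load at C: L³/(3EI) = 22.97/EI.
Compatibility at C: δ_0 − R_C·δ_{CC} = 0, so R_C = 2138/22.97 = 93.06 kip.
Moment equilibrium about A: M_A = Σ(load moments about A) − R_C·L = 500.1 − 93.06×4.1 = 118.6 kip·ft.

M_A = 118.6 kip·ft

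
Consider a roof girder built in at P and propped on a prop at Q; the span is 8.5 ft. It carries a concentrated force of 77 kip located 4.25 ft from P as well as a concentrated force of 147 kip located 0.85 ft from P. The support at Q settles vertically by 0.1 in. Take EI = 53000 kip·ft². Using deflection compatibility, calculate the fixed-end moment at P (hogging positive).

Release the roller at Q. Primary structure: cantilever fixed at P.
Deflection at Q on the released cantilever, summing each load's contribution:
  point load 77 at a = 4.25: Pa²(3L − a)/(6EI) = 4926/EI
  point load 147 at a = 0.85: Pa²(3L − a)/(6EI) = 436.3/EI
  δ_0 = 5362/EI
Flexibility coefficient — unit upward force at Q: δ_{QQ} = L³/(3EI) = 204.7/EI.
With EI = 53000 kip·ft²: δ_0 = 0.10117 ft and δ_{QQ} = 0.003862 ft/kip.
Compatibility — the beam at Q must follow the support down by 0.008333 ft: δ_0 − R_Q·δ_{QQ} = 0.008333, so R_Q = (0.10117 − 0.008333)/0.003862 = 24.04 kip.
Moment equilibrium about P: M_P = Σ(load moments about P) − R_Q·L = 452.2 − 24.04×8.5 = 247.9 kip·ft.

M_P = 247.9 kip·ft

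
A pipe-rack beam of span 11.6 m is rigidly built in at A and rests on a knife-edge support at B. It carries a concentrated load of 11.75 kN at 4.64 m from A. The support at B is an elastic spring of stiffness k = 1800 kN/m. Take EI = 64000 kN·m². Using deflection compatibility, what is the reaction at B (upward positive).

Take the reaction at B as the redundant and release it; the primary structure is a cantilever fixed at A.
Primary-structure tip deflection at B by superposition:
  point load 11.75 at a = 4.64: Pa²(3L − a)/(6EI) = 1272/EI
Tip deflection under a unit load at B: L³/(3EI) = 520.3/EI.
With EI = 64000 kN·m²: δ_0 = 0.019869 m and δ_{BB} = 0.00813 m/kN.
Compatibility — the spring shortens by R_B/k under the reaction it provides: δ_0 − R_B·δ_{BB} = R_B/k. With 1/k = 0.000556 m/kN, R_B = δ_0 / (δ_{BB} + 1/k) = 0.019869 / (0.00813 + 0.000556) = 2.288 kN.

R_B = 2.288 kN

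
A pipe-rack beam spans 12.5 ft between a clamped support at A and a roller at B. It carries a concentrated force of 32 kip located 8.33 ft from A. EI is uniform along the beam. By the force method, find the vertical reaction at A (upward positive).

R_A = 15.42 kip

Take the reaction at B as the redundant and release it; the primary structure is a cantilever fixed at A.
Primary-structure tip deflection at B by superposition:
  point load 32 at a = 8.33: Pa²(3L − a)/(6EI) = 10795/EI
Tip deflection under a unit load at B: L³/(3EI) = 651/EI.
The prop prevents deflection at B: R_B = δ_0/δ_{BB} = 10795/651 = 16.58 kip.
Vertical equilibrium: R_A = ΣP − R_B = 32 − 16.58 = 15.42 kip.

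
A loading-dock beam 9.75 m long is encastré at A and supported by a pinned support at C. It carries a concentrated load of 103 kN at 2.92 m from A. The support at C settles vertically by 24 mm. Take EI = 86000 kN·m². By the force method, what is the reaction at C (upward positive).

R_C = 5.793 kN

Remove the prop at C; the released (primary) structure is a cantilever built in at A.
Primary-structure tip deflection at C by superposition:
  point load 103 at a = 2.92: Pa²(3L − a)/(6EI) = 3854/EI
Tip deflection under a unit load at C: L³/(3EI) = 309/EI.
With EI = 86000 kN·m²: δ_0 = 0.044813 m and δ_{CC} = 0.003592 m/kN.
Compatibility — the beam at C must follow the support down by 0.024 m: δ_0 − R_C·δ_{CC} = 0.024, so R_C = (0.044813 − 0.024)/0.003592 = 5.793 kN.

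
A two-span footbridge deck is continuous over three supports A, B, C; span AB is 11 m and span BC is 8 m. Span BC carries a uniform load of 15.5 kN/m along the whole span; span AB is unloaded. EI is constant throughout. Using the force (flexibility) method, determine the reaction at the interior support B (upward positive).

Insert a hinge at B; M_B is the redundant, and each span becomes simply supported.
End slopes at the hinge B, treating each span as simply supported:
  span BC: UDL 15.5: wL³/(24EI) = 330.7/EI
  relative rotation θ_0 = (0 + 330.7)/EI = 330.7/EI
A unit hogging moment at B produces rotation L₁/(3EI) + L₂/(3EI) = 6.333/EI.
Slope continuity at B: θ_0 = M_B·6.333/EI, so M_B = 330.7/6.333 = 52.21 kN·m (hogging).
Span AB, ΣM about A with M_B applied at B: R_B^{AB}·11 = 0 + 52.21, so R_B^{AB} = 4.746 kN and R_A = 0 − 4.746 = -4.746 kN.
Span BC, ΣM about C: R_B^{BC}·8 = 496 + 52.21, so R_B^{BC} = 68.53 kN and R_C = 124 − 68.53 = 55.47 kN.
R_B = 4.746 + 68.53 = 73.27 kN.

R_B = 73.27 kN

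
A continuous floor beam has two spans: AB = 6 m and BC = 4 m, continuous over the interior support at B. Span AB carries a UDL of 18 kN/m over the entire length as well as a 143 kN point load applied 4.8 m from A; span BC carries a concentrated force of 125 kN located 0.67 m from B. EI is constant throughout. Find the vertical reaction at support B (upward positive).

R_B = 334.2 kN

Take M_B as the redundant. Released structure: two simple spans AB and BC with a hinge at B.
Discontinuity in slope at B on the released structure — sum the simple-span end rotations:
  span AB: UDL 18: wL³/(24EI) = 162/EI
  span AB: point load 143 at a = 4.8: Pab(L + a)/(6LEI) = 247.1/EI
  span BC: point load 125 at a = 0.67: Pab(L + b)/(6LEI) = 85.18/EI
  relative rotation θ_0 = (409.1 + 85.18)/EI = 494.3/EI
A unit hogging moment at B produces rotation L₁/(3EI) + L₂/(3EI) = 3.333/EI.
Slope continuity at B: θ_0 = M_B·3.333/EI, so M_B = 494.3/3.333 = 148.3 kN·m (hogging).
Span AB, ΣM about A with M_B applied at B: R_B^{AB}·6 = 1010 + 148.3, so R_B^{AB} = 193.1 kN and R_A = 251 − 193.1 = 57.89 kN.
Span BC, ΣM about C: R_B^{BC}·4 = 416.2 + 148.3, so R_B^{BC} = 141.1 kN and R_C = 125 − 141.1 = -16.13 kN.
R_B = 193.1 + 141.1 = 334.2 kN.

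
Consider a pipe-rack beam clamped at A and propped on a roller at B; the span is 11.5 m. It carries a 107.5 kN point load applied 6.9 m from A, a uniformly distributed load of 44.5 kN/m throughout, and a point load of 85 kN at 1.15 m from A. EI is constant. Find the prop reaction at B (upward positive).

Choose R_B as the redundant. The primary structure is the cantilever fixed at A.
Deflection at B on the released cantilever, summing each load's contribution:
  point load 107.5 at a = 6.9: Pa²(3L − a)/(6EI) = 23543/EI
  UDL 44.5: wL⁴/(8EI) = 97288/EI
  point load 85 at a = 1.15: Pa²(3L − a)/(6EI) = 624.8/EI
  δ_0 = 121456/EI
Tip deflection under a unit load at B: L³/(3EI) = 507/EI.
Compatibility at B: δ_0 − R_B·δ_{BB} = 0, so R_B = 121456/507 = 239.6 kN.

R_B = 239.6 kN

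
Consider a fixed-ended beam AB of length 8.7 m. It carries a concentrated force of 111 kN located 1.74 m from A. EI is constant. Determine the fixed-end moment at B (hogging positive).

M_B = 30.9 kN·m

Release both end moments; the primary structure is a simply-supported span AB with redundants M_A and M_B.
On the primary (simply-supported) span, the end slopes from the loading are:
  at A: point load 111 at a = 1.74: Pab(L + b)/(6LEI) = 403.3/EI
  at B: point load 111 at a = 1.74: Pab(L + a)/(6LEI) = 268.9/EI
  θ_A0 = 403.3/EI,  θ_B0 = 268.9/EI
Flexibility coefficients: a unit moment at one end gives L/(3EI) there and L/(6EI) at the far end, so f₁₁ = f₂₂ = 2.9/EI and f₁₂ = f₂₁ = 1.45/EI.
Compatibility — zero rotation at each built-in end:
  2.9 M_A + 1.45 M_B = 403.3
  1.45 M_A + 2.9 M_B = 268.9
Solving the pair gives M_A = 123.6 kN·m and M_B = 30.9 kN·m (hogging).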